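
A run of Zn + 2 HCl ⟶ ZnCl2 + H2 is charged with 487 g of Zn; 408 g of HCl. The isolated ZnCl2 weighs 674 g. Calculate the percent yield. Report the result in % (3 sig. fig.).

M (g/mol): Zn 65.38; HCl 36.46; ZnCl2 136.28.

88.4 %

n(Zn) = 487.0 / 65.38 = 7.449 mol
n(HCl) = 408.0 / 36.46 = 11.19 mol
n/ν for Zn = 7.449/1 = 7.449
n/ν for HCl = 11.19/2 = 5.595
Smallest n/ν is HCl → limiting reagent.
theoretical n(ZnCl2) = (1/2) × 11.19 = 5.595 mol → 762.5 g
% yield = 674 / 762.5 × 100 = 88.39 %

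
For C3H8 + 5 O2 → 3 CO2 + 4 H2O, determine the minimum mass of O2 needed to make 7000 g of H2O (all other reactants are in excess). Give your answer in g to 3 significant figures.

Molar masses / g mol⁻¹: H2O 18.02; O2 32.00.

n(H2O) = 7000 / 18.02 = 388.5 mol
n(O2) = (5/4) × 388.5 = 485.6 mol
mass = 485.6 × 32.00 = 15540 g

15500 g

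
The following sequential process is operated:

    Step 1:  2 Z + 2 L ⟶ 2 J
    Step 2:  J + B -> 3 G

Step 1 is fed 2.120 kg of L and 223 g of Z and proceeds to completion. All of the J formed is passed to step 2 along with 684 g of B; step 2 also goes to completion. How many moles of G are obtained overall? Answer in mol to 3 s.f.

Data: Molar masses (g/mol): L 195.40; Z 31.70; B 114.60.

17.9 mol

Step 1:
n(L) = 2.120×1000 / 195.40 = 10.85 mol
n(Z) = 223.0 / 31.70 = 7.035 mol
n/ν → L: 5.425, Z: 3.518; Z is limiting.
n(J) produced = (2/2) × 7.035 = 7.035 mol
Step 2:
n(J) available = 7.035 mol
n(B) = 684.0 / 114.60 = 5.969 mol
n/ν → J: 7.035, B: 5.969; B is limiting.
n(G) = (3/1) × 5.969 = 17.91 mol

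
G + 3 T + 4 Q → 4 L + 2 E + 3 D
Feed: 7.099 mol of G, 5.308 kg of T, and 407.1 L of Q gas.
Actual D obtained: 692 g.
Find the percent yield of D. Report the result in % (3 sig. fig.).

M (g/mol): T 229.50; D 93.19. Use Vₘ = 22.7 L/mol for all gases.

n(G) = 7.099 mol
n(T) = 5.308×1000 / 229.50 = 23.13 mol
n(Q) = 407.1 / 22.7 = 17.93 mol
n/ν → G: 7.099, T: 7.710, Q: 4.483; Q is limiting.
theoretical n(D) = (3/4) × 17.93 = 13.45 mol → 1253 g
% yield = 692 / 1253 × 100 = 55.23 %

55.2 %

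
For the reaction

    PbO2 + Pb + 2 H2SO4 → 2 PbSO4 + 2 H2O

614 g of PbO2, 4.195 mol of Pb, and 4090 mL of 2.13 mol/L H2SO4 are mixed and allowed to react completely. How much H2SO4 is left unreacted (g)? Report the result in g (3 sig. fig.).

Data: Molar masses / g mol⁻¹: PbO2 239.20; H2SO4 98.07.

351 g

n(PbO2) = 614.0 / 239.20 = 2.567 mol
n(Pb) = 4.195 mol
n(H2SO4) = 2.13 × 4090/1000 = 8.712 mol
n/ν for PbO2 = 2.567/1 = 2.567
n/ν for Pb = 4.195/1 = 4.195
n/ν for H2SO4 = 8.712/2 = 4.356
Smallest n/ν is PbO2 → limiting reagent.
H2SO4 consumed = (2/1) × 2.567 = 5.134 mol
H2SO4 remaining = 8.712 − 5.134 = 3.578 mol
mass = 3.578 × 98.07 = 350.9 g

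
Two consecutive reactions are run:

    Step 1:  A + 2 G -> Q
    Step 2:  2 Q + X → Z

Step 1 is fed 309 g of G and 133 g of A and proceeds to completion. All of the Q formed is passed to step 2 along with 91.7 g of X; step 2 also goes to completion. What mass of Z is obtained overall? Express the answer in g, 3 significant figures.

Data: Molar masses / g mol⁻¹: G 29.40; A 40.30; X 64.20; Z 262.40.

375 g

Step 1:
n(G) = 309.0 / 29.40 = 10.51 mol
n(A) = 133.0 / 40.30 = 3.300 mol
n/ν for G = 10.51/2 = 5.255
n/ν for A = 3.300/1 = 3.300
Smallest n/ν is A → limiting reagent.
n(Q) produced = (1/1) × 3.300 = 3.300 mol
Step 2:
n(Q) available = 3.300 mol
n(X) = 91.70 / 64.20 = 1.428 mol
n/ν for Q = 3.300/2 = 1.650
n/ν for X = 1.428/1 = 1.428
Smallest n/ν is X → limiting reagent.
n(Z) = (1/1) × 1.428 = 1.428 mol
mass = 1.428 × 262.40 = 374.7 g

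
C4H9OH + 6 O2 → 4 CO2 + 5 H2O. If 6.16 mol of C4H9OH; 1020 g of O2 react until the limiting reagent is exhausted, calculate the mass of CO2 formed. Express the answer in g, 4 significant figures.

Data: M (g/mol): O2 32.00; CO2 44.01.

935.2 g

n(C4H9OH) = 6.160 mol
n(O2) = 1020 / 32.00 = 31.88 mol
n/ν for C4H9OH = 6.160/1 = 6.160
n/ν for O2 = 31.88/6 = 5.313
Smallest n/ν is O2 → limiting reagent.
n(CO2) = (4/6) × 31.88 = 21.25 mol
mass = 21.25 × 44.01 = 935.2 g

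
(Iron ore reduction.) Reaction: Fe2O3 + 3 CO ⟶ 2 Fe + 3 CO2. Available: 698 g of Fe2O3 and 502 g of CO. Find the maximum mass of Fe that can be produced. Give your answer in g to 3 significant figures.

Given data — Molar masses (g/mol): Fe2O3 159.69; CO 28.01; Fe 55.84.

488 g

n(Fe2O3) = 698.0 / 159.69 = 4.371 mol
n(CO) = 502.0 / 28.01 = 17.92 mol
n/ν for Fe2O3 = 4.371/1 = 4.371
n/ν for CO = 17.92/3 = 5.973
Smallest n/ν is Fe2O3 → limiting reagent.
n(Fe) = (2/1) × 4.371 = 8.742 mol
mass = 8.742 × 55.84 = 488.2 g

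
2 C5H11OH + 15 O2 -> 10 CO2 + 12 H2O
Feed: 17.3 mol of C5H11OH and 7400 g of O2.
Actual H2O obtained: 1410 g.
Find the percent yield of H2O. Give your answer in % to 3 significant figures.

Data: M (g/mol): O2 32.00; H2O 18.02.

75.4 %

n(C5H11OH) = 17.30 mol
n(O2) = 7400 / 32.00 = 231.3 mol
n/ν for C5H11OH = 17.30/2 = 8.650
n/ν for O2 = 231.3/15 = 15.42
Smallest n/ν is C5H11OH → limiting reagent.
theoretical n(H2O) = (12/2) × 17.30 = 103.8 mol → 1870 g
% yield = 1410 / 1870 × 100 = 75.40 %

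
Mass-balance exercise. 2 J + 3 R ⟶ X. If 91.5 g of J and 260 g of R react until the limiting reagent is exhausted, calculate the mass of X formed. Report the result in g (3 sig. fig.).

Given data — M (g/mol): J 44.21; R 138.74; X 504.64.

315 g

n(J) = 91.50 / 44.21 = 2.070 mol
n(R) = 260.0 / 138.74 = 1.874 mol
n/ν for J = 2.070/2 = 1.035
n/ν for R = 1.874/3 = 0.6247
Smallest n/ν is R → limiting reagent.
n(X) = (1/3) × 1.874 = 0.6247 mol
mass = 0.6247 × 504.64 = 315.2 g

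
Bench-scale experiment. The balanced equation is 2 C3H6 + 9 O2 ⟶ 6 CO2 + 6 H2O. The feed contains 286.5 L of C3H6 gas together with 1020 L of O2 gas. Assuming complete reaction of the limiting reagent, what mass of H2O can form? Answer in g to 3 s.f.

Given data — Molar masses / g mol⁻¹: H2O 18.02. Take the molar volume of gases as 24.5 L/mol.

500 g

n(C3H6) = 286.5 / 24.5 = 11.69 mol
n(O2) = 1020 / 24.5 = 41.63 mol
n/ν → C3H6: 5.845, O2: 4.626; O2 is limiting.
n(H2O) = (6/9) × 41.63 = 27.75 mol
mass = 27.75 × 18.02 = 500.1 g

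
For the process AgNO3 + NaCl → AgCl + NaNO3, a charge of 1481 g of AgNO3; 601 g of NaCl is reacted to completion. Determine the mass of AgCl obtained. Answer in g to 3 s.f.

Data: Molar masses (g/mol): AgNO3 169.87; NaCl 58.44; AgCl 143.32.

n(AgNO3) = 1481 / 169.87 = 8.718 mol
n(NaCl) = 601.0 / 58.44 = 10.28 mol
n/ν for AgNO3 = 8.718/1 = 8.718
n/ν for NaCl = 10.28/1 = 10.28
Smallest n/ν is AgNO3 → limiting reagent.
n(AgCl) = (1/1) × 8.718 = 8.718 mol
mass = 8.718 × 143.32 = 1249 g

1250 g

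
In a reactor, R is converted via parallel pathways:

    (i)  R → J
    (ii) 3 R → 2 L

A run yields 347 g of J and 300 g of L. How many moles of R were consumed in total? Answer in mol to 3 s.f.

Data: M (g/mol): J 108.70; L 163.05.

n(J) = 347 / 108.70 = 3.192 mol
n(L) = 300 / 163.05 = 1.840 mol
n(R) via (i) = (1/1)×3.192 = 3.192 mol
n(R) via (ii) = (3/2)×1.840 = 2.760 mol
total n(R) = 3.192 + 2.760 = 5.952 mol

5.95 mol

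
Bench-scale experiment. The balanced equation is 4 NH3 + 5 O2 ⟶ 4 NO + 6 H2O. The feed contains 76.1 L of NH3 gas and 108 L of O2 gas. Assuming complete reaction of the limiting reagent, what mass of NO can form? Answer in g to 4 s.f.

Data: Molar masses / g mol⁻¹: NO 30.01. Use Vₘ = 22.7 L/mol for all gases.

n(NH3) = 76.10 / 22.7 = 3.352 mol
n(O2) = 108.0 / 22.7 = 4.758 mol
n/ν for NH3 = 3.352/4 = 0.8380
n/ν for O2 = 4.758/5 = 0.9516
Smallest n/ν is NH3 → limiting reagent.
n(NO) = (4/4) × 3.352 = 3.352 mol
mass = 3.352 × 30.01 = 100.6 g

100.6 g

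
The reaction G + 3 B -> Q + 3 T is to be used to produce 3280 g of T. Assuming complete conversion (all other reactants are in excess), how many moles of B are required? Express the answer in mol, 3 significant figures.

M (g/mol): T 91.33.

n(T) = 3280 / 91.33 = 35.91 mol
n(B) = (3/3) × 35.91 = 35.91 mol

35.9 mol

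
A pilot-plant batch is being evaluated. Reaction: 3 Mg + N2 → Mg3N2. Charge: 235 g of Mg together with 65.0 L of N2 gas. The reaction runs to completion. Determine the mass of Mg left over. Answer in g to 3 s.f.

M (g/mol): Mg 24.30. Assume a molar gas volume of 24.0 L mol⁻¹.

37.6 g

n(Mg) = 235.0 / 24.30 = 9.671 mol
n(N2) = 65.00 / 24.0 = 2.708 mol
n/ν for Mg = 9.671/3 = 3.224
n/ν for N2 = 2.708/1 = 2.708
Smallest n/ν is N2 → limiting reagent.
Mg consumed = (3/1) × 2.708 = 8.124 mol
Mg remaining = 9.671 − 8.124 = 1.547 mol
mass = 1.547 × 24.30 = 37.59 g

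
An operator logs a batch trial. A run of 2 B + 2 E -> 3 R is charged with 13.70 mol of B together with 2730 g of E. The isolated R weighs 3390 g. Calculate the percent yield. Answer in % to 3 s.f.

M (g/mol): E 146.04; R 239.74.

n(B) = 13.70 mol
n(E) = 2730 / 146.04 = 18.69 mol
n/ν for B = 13.70/2 = 6.850
n/ν for E = 18.69/2 = 9.345
Smallest n/ν is B → limiting reagent.
theoretical n(R) = (3/2) × 13.70 = 20.55 mol → 4927 g
% yield = 3390 / 4927 × 100 = 68.80 %

68.8 %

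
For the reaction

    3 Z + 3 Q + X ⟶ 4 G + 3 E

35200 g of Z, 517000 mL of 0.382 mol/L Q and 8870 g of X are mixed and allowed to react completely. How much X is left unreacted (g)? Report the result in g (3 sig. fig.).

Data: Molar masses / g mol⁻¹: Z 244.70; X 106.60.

n(Z) = 35200 / 244.70 = 143.8 mol
n(Q) = 0.382 × 517000/1000 = 197.5 mol
n(X) = 8870 / 106.60 = 83.21 mol
n/ν for Z = 143.8/3 = 47.93
n/ν for Q = 197.5/3 = 65.83
n/ν for X = 83.21/1 = 83.21
Smallest n/ν is Z → limiting reagent.
X consumed = (1/3) × 143.8 = 47.93 mol
X remaining = 83.21 − 47.93 = 35.28 mol
mass = 35.28 × 106.60 = 3761 g

3760 g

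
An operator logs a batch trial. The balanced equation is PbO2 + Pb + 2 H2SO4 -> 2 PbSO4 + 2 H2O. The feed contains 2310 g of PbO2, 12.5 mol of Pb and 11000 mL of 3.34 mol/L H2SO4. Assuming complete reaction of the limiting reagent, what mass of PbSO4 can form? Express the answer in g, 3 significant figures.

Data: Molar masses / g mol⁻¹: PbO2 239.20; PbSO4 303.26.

5860 g

n(PbO2) = 2310 / 239.20 = 9.657 mol
n(Pb) = 12.50 mol
n(H2SO4) = 3.34 × 11000/1000 = 36.74 mol
n/ν for PbO2 = 9.657/1 = 9.657
n/ν for Pb = 12.50/1 = 12.50
n/ν for H2SO4 = 36.74/2 = 18.37
Smallest n/ν is PbO2 → limiting reagent.
n(PbSO4) = (2/1) × 9.657 = 19.31 mol
mass = 19.31 × 303.26 = 5856 g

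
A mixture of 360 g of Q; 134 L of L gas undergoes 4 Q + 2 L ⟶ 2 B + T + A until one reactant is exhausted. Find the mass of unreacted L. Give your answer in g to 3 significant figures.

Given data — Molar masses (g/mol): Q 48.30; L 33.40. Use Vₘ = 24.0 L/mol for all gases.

n(Q) = 360.0 / 48.30 = 7.453 mol
n(L) = 134.0 / 24.0 = 5.583 mol
n/ν for Q = 7.453/4 = 1.863
n/ν for L = 5.583/2 = 2.792
Smallest n/ν is Q → limiting reagent.
L consumed = (2/4) × 7.453 = 3.727 mol
L remaining = 5.583 − 3.727 = 1.856 mol
mass = 1.856 × 33.40 = 61.99 g

62.0 g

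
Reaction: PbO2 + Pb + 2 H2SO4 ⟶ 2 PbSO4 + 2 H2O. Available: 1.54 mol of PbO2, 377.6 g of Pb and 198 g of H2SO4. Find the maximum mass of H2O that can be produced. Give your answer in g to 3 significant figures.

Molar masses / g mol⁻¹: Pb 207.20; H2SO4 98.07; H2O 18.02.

36.4 g

n(PbO2) = 1.540 mol
n(Pb) = 377.6 / 207.20 = 1.822 mol
n(H2SO4) = 198.0 / 98.07 = 2.019 mol
n/ν for PbO2 = 1.540/1 = 1.540
n/ν for Pb = 1.822/1 = 1.822
n/ν for H2SO4 = 2.019/2 = 1.010
Smallest n/ν is H2SO4 → limiting reagent.
n(H2O) = (2/2) × 2.019 = 2.019 mol
mass = 2.019 × 18.02 = 36.38 g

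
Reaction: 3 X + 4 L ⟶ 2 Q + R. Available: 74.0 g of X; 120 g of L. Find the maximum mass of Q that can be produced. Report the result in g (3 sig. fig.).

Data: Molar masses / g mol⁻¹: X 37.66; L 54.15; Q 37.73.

n(X) = 74.00 / 37.66 = 1.965 mol
n(L) = 120.0 / 54.15 = 2.216 mol
n/ν → X: 0.6550, L: 0.5540; L is limiting.
n(Q) = (2/4) × 2.216 = 1.108 mol
mass = 1.108 × 37.73 = 41.80 g

41.8 g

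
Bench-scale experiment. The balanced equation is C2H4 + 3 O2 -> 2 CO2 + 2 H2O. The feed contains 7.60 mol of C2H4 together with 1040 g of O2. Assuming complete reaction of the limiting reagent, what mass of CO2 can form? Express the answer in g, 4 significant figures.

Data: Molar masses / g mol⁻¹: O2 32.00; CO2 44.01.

669.0 g

n(C2H4) = 7.600 mol
n(O2) = 1040 / 32.00 = 32.50 mol
n/ν for C2H4 = 7.600/1 = 7.600
n/ν for O2 = 32.50/3 = 10.83
Smallest n/ν is C2H4 → limiting reagent.
n(CO2) = (2/1) × 7.600 = 15.20 mol
mass = 15.20 × 44.01 = 669.0 g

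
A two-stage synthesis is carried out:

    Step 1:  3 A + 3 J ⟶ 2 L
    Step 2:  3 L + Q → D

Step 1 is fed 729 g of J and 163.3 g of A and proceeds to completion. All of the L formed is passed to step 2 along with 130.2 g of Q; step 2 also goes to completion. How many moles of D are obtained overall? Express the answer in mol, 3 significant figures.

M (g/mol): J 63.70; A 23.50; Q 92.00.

1.42 mol

Step 1:
n(J) = 729.0 / 63.70 = 11.44 mol
n(A) = 163.3 / 23.50 = 6.949 mol
n/ν for J = 11.44/3 = 3.813
n/ν for A = 6.949/3 = 2.316
Smallest n/ν is A → limiting reagent.
n(L) produced = (2/3) × 6.949 = 4.633 mol
Step 2:
n(L) available = 4.633 mol
n(Q) = 130.2 / 92.00 = 1.415 mol
n/ν for L = 4.633/3 = 1.544
n/ν for Q = 1.415/1 = 1.415
Smallest n/ν is Q → limiting reagent.
n(D) = (1/1) × 1.415 = 1.415 mol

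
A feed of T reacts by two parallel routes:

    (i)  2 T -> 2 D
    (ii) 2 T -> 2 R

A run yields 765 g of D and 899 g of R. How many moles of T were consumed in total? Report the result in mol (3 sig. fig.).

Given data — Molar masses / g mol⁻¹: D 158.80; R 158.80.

10.5 mol

n(D) = 765 / 158.80 = 4.817 mol
n(R) = 899 / 158.80 = 5.661 mol
n(T) via (i) = (2/2)×4.817 = 4.817 mol
n(T) via (ii) = (2/2)×5.661 = 5.661 mol
total n(T) = 4.817 + 5.661 = 10.48 mol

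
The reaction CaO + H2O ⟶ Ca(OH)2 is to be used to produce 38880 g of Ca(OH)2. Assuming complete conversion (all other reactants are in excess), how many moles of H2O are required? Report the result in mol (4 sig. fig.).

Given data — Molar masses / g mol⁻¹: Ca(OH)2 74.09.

524.8 mol

n(Ca(OH)2) = 38880 / 74.09 = 524.8 mol
n(H2O) = (1/1) × 524.8 = 524.8 mol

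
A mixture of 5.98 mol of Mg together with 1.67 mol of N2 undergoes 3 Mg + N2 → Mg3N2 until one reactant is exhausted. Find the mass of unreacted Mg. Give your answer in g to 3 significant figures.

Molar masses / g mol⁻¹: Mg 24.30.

23.6 g

n(Mg) = 5.980 mol
n(N2) = 1.670 mol
n/ν → Mg: 1.993, N2: 1.670; N2 is limiting.
Mg consumed = (3/1) × 1.670 = 5.010 mol
Mg remaining = 5.980 − 5.010 = 0.9700 mol
mass = 0.9700 × 24.30 = 23.57 g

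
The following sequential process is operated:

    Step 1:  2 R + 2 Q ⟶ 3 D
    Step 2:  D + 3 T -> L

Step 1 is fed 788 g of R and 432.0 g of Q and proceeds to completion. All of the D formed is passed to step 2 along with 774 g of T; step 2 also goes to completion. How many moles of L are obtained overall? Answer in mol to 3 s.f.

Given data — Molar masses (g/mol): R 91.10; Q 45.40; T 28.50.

9.05 mol

Step 1:
n(R) = 788.0 / 91.10 = 8.650 mol
n(Q) = 432.0 / 45.40 = 9.515 mol
n/ν → R: 4.325, Q: 4.758; R is limiting.
n(D) produced = (3/2) × 8.650 = 12.98 mol
Step 2:
n(D) available = 12.98 mol
n(T) = 774.0 / 28.50 = 27.16 mol
n/ν → D: 12.98, T: 9.053; T is limiting.
n(L) = (1/3) × 27.16 = 9.053 mol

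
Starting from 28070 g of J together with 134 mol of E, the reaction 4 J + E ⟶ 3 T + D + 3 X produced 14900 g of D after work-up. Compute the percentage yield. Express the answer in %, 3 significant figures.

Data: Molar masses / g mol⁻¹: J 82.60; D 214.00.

n(J) = 28070 / 82.60 = 339.8 mol
n(E) = 134.0 mol
n/ν → J: 84.95, E: 134.0; J is limiting.
theoretical n(D) = (1/4) × 339.8 = 84.95 mol → 18180 g
% yield = 14900 / 18180 × 100 = 81.96 %

82.0 %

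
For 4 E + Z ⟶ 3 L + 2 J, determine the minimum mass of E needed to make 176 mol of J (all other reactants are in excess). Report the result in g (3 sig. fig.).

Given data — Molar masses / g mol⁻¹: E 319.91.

113000 g

n(J) = 176.0 mol
n(E) = (4/2) × 176.0 = 352.0 mol
mass = 352.0 × 319.91 = 112600 g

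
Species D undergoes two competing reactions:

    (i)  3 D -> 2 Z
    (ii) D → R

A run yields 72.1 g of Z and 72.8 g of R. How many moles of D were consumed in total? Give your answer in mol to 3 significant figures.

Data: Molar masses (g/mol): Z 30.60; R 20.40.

7.10 mol

n(Z) = 72.1 / 30.60 = 2.356 mol
n(R) = 72.8 / 20.40 = 3.569 mol
n(D) via (i) = (3/2)×2.356 = 3.534 mol
n(D) via (ii) = (1/1)×3.569 = 3.569 mol
total n(D) = 3.534 + 3.569 = 7.103 mol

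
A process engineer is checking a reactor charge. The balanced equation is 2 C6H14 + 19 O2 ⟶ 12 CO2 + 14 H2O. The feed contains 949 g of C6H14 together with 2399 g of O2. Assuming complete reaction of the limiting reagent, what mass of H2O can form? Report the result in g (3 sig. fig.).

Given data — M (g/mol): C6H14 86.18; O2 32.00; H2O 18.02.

n(C6H14) = 949.0 / 86.18 = 11.01 mol
n(O2) = 2399 / 32.00 = 74.97 mol
n/ν for C6H14 = 11.01/2 = 5.505
n/ν for O2 = 74.97/19 = 3.946
Smallest n/ν is O2 → limiting reagent.
n(H2O) = (14/19) × 74.97 = 55.24 mol
mass = 55.24 × 18.02 = 995.4 g

995 g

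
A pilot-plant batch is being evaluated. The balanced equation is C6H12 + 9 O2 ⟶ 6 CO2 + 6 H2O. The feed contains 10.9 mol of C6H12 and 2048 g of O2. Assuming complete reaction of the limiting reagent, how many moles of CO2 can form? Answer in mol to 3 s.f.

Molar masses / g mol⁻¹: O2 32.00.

n(C6H12) = 10.90 mol
n(O2) = 2048 / 32.00 = 64.00 mol
n/ν for C6H12 = 10.90/1 = 10.90
n/ν for O2 = 64.00/9 = 7.111
Smallest n/ν is O2 → limiting reagent.
n(CO2) = (6/9) × 64.00 = 42.67 mol

42.7 mol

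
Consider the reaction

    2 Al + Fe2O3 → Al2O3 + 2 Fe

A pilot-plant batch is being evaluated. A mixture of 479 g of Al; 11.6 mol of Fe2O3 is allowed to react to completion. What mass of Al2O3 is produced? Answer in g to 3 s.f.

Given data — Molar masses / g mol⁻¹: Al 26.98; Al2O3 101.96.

905 g

n(Al) = 479.0 / 26.98 = 17.75 mol
n(Fe2O3) = 11.60 mol
n/ν → Al: 8.875, Fe2O3: 11.60; Al is limiting.
n(Al2O3) = (1/2) × 17.75 = 8.875 mol
mass = 8.875 × 101.96 = 904.9 g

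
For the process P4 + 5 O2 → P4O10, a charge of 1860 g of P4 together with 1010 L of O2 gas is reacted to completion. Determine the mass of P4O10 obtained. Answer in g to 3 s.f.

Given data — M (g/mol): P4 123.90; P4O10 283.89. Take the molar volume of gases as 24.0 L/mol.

n(P4) = 1860 / 123.90 = 15.01 mol
n(O2) = 1010 / 24.0 = 42.08 mol
n/ν → P4: 15.01, O2: 8.416; O2 is limiting.
n(P4O10) = (1/5) × 42.08 = 8.416 mol
mass = 8.416 × 283.89 = 2389 g

2390 g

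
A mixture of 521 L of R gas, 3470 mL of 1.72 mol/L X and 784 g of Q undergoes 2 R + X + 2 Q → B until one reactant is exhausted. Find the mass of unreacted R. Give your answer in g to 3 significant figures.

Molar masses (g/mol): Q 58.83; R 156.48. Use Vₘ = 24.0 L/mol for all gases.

1530 g

n(R) = 521.0 / 24.0 = 21.71 mol
n(X) = 1.72 × 3470/1000 = 5.968 mol
n(Q) = 784.0 / 58.83 = 13.33 mol
n/ν → R: 10.86, X: 5.968, Q: 6.665; X is limiting.
R consumed = (2/1) × 5.968 = 11.94 mol
R remaining = 21.71 − 11.94 = 9.770 mol
mass = 9.770 × 156.48 = 1529 g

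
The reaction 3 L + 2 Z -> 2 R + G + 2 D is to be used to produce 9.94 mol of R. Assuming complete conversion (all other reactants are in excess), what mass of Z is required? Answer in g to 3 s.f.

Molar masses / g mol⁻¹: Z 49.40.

n(R) = 9.940 mol
n(Z) = (2/2) × 9.940 = 9.940 mol
mass = 9.940 × 49.40 = 491.0 g

491 g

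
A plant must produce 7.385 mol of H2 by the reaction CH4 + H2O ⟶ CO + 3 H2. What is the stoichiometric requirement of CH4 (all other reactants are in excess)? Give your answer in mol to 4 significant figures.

n(H2) = 7.385 mol
n(CH4) = (1/3) × 7.385 = 2.462 mol

2.462 mol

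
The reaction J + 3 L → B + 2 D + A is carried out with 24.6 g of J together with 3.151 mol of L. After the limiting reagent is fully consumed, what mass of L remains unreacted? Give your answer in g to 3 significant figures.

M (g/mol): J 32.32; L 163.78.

142 g

n(J) = 24.60 / 32.32 = 0.7611 mol
n(L) = 3.151 mol
n/ν for J = 0.7611/1 = 0.7611
n/ν for L = 3.151/3 = 1.050
Smallest n/ν is J → limiting reagent.
L consumed = (3/1) × 0.7611 = 2.283 mol
L remaining = 3.151 − 2.283 = 0.8680 mol
mass = 0.8680 × 163.78 = 142.2 g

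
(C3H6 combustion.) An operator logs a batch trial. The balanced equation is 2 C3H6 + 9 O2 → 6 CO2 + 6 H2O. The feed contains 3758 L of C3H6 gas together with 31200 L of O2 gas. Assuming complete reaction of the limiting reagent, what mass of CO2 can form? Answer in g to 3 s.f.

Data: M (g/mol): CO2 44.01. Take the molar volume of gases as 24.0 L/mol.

n(C3H6) = 3758 / 24.0 = 156.6 mol
n(O2) = 31200 / 24.0 = 1300 mol
n/ν for C3H6 = 156.6/2 = 78.30
n/ν for O2 = 1300/9 = 144.4
Smallest n/ν is C3H6 → limiting reagent.
n(CO2) = (6/2) × 156.6 = 469.8 mol
mass = 469.8 × 44.01 = 20680 g

20700 g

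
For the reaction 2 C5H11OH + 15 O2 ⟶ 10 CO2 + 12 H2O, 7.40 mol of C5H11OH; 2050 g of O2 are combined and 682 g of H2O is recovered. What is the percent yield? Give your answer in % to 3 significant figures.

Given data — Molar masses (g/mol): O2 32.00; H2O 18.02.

n(C5H11OH) = 7.400 mol
n(O2) = 2050 / 32.00 = 64.06 mol
n/ν for C5H11OH = 7.400/2 = 3.700
n/ν for O2 = 64.06/15 = 4.271
Smallest n/ν is C5H11OH → limiting reagent.
theoretical n(H2O) = (12/2) × 7.400 = 44.40 mol → 800.1 g
% yield = 682 / 800.1 × 100 = 85.24 %

85.2 %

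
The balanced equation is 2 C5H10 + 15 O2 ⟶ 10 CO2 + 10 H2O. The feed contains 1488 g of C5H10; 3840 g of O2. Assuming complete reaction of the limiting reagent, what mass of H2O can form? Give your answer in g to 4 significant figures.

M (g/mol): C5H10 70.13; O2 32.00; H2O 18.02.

n(C5H10) = 1488 / 70.13 = 21.22 mol
n(O2) = 3840 / 32.00 = 120.0 mol
n/ν for C5H10 = 21.22/2 = 10.61
n/ν for O2 = 120.0/15 = 8.000
Smallest n/ν is O2 → limiting reagent.
n(H2O) = (10/15) × 120.0 = 80.00 mol
mass = 80.00 × 18.02 = 1442 g

1442 g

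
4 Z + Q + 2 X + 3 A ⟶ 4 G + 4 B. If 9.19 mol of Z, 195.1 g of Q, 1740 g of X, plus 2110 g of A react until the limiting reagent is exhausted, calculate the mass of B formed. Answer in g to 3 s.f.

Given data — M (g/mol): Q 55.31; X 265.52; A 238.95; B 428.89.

n(Z) = 9.190 mol
n(Q) = 195.1 / 55.31 = 3.527 mol
n(X) = 1740 / 265.52 = 6.553 mol
n(A) = 2110 / 238.95 = 8.830 mol
n/ν for Z = 9.190/4 = 2.298
n/ν for Q = 3.527/1 = 3.527
n/ν for X = 6.553/2 = 3.277
n/ν for A = 8.830/3 = 2.943
Smallest n/ν is Z → limiting reagent.
n(B) = (4/4) × 9.190 = 9.190 mol
mass = 9.190 × 428.89 = 3941 g

3940 g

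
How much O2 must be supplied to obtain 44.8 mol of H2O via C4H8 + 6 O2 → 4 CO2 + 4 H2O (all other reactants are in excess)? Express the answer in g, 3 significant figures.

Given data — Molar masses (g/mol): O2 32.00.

n(H2O) = 44.80 mol
n(O2) = (6/4) × 44.80 = 67.20 mol
mass = 67.20 × 32.00 = 2150 g

2150 g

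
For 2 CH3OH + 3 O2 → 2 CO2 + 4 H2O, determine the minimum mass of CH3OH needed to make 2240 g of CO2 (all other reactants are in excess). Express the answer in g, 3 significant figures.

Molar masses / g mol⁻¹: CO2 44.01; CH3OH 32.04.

1630 g

n(CO2) = 2240 / 44.01 = 50.90 mol
n(CH3OH) = (2/2) × 50.90 = 50.90 mol
mass = 50.90 × 32.04 = 1631 g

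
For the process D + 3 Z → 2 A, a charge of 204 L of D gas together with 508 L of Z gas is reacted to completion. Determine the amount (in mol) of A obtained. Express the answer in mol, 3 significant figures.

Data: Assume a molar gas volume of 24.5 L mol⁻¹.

n(D) = 204.0 / 24.5 = 8.327 mol
n(Z) = 508.0 / 24.5 = 20.73 mol
n/ν for D = 8.327/1 = 8.327
n/ν for Z = 20.73/3 = 6.910
Smallest n/ν is Z → limiting reagent.
n(A) = (2/3) × 20.73 = 13.82 mol

13.8 mol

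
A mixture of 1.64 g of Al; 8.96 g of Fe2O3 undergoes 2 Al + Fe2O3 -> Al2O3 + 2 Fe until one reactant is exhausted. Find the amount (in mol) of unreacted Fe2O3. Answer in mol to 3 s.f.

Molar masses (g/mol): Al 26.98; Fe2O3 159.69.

0.0257 mol

n(Al) = 1.640 / 26.98 = 0.06079 mol
n(Fe2O3) = 8.960 / 159.69 = 0.05611 mol
n/ν → Al: 0.03040, Fe2O3: 0.05611; Al is limiting.
Fe2O3 consumed = (1/2) × 0.06079 = 0.03040 mol
Fe2O3 remaining = 0.05611 − 0.03040 = 0.02571 mol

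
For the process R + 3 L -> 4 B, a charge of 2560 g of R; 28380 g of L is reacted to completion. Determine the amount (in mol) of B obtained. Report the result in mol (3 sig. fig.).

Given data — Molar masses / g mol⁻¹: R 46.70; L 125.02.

n(R) = 2560 / 46.70 = 54.82 mol
n(L) = 28380 / 125.02 = 227.0 mol
n/ν for R = 54.82/1 = 54.82
n/ν for L = 227.0/3 = 75.67
Smallest n/ν is R → limiting reagent.
n(B) = (4/1) × 54.82 = 219.3 mol

219 mol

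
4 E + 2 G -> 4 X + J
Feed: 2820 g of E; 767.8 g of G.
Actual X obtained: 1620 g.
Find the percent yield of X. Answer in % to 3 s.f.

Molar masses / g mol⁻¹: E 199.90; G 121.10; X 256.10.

49.9 %

n(E) = 2820 / 199.90 = 14.11 mol
n(G) = 767.8 / 121.10 = 6.340 mol
n/ν for E = 14.11/4 = 3.528
n/ν for G = 6.340/2 = 3.170
Smallest n/ν is G → limiting reagent.
theoretical n(X) = (4/2) × 6.340 = 12.68 mol → 3247 g
% yield = 1620 / 3247 × 100 = 49.89 %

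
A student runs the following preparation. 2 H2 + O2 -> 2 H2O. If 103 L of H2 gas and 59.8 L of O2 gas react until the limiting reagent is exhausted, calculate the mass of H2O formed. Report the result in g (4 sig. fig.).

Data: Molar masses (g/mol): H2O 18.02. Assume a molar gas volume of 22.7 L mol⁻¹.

n(H2) = 103.0 / 22.7 = 4.537 mol
n(O2) = 59.80 / 22.7 = 2.634 mol
n/ν for H2 = 4.537/2 = 2.269
n/ν for O2 = 2.634/1 = 2.634
Smallest n/ν is H2 → limiting reagent.
n(H2O) = (2/2) × 4.537 = 4.537 mol
mass = 4.537 × 18.02 = 81.76 g

81.76 g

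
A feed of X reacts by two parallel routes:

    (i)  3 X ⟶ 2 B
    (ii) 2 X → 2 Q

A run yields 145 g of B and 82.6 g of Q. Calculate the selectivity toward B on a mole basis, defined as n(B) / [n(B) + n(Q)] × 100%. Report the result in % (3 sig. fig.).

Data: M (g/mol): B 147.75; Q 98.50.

53.9 %

n(B) = 145 / 147.75 = 0.9814 mol
n(Q) = 82.6 / 98.50 = 0.8386 mol
selectivity = 0.9814/(0.9814+0.8386) × 100 = 53.92 %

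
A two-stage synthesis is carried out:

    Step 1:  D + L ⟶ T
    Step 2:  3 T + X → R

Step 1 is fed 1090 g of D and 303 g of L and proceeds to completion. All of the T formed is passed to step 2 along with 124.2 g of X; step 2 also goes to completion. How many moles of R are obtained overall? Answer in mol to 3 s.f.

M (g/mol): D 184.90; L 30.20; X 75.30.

Step 1:
n(D) = 1090 / 184.90 = 5.895 mol
n(L) = 303.0 / 30.20 = 10.03 mol
n/ν for D = 5.895/1 = 5.895
n/ν for L = 10.03/1 = 10.03
Smallest n/ν is D → limiting reagent.
n(T) produced = (1/1) × 5.895 = 5.895 mol
Step 2:
n(T) available = 5.895 mol
n(X) = 124.2 / 75.30 = 1.649 mol
n/ν for T = 5.895/3 = 1.965
n/ν for X = 1.649/1 = 1.649
Smallest n/ν is X → limiting reagent.
n(R) = (1/1) × 1.649 = 1.649 mol

1.65 mol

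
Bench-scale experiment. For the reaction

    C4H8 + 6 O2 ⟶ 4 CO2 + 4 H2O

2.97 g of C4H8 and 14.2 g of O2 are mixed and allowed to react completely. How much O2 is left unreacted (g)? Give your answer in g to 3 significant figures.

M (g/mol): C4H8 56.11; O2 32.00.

4.04 g

n(C4H8) = 2.970 / 56.11 = 0.05293 mol
n(O2) = 14.20 / 32.00 = 0.4438 mol
n/ν → C4H8: 0.05293, O2: 0.07397; C4H8 is limiting.
O2 consumed = (6/1) × 0.05293 = 0.3176 mol
O2 remaining = 0.4438 − 0.3176 = 0.1262 mol
mass = 0.1262 × 32.00 = 4.038 g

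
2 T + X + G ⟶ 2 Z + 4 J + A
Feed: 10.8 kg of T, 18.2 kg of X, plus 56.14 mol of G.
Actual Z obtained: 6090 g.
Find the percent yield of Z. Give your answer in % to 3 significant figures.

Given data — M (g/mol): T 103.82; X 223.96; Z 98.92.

59.2 %

n(T) = 10.80×1000 / 103.82 = 104.0 mol
n(X) = 18.20×1000 / 223.96 = 81.26 mol
n(G) = 56.14 mol
n/ν → T: 52.00, X: 81.26, G: 56.14; T is limiting.
theoretical n(Z) = (2/2) × 104.0 = 104.0 mol → 10290 g
% yield = 6090 / 10290 × 100 = 59.18 %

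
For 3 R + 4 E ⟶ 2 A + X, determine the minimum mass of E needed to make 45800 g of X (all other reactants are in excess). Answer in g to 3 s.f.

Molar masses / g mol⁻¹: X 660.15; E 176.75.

n(X) = 45800 / 660.15 = 69.38 mol
n(E) = (4/1) × 69.38 = 277.5 mol
mass = 277.5 × 176.75 = 49050 g

49100 g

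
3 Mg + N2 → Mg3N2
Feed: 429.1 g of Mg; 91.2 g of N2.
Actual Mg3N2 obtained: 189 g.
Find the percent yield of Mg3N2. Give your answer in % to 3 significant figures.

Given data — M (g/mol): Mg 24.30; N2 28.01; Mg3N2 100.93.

57.5 %

n(Mg) = 429.1 / 24.30 = 17.66 mol
n(N2) = 91.20 / 28.01 = 3.256 mol
n/ν → Mg: 5.887, N2: 3.256; N2 is limiting.
theoretical n(Mg3N2) = (1/1) × 3.256 = 3.256 mol → 328.6 g
% yield = 189 / 328.6 × 100 = 57.52 %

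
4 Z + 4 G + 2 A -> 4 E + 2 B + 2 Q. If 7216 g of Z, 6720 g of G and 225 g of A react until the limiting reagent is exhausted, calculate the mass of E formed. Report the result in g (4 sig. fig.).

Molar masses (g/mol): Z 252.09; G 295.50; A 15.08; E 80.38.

n(Z) = 7216 / 252.09 = 28.62 mol
n(G) = 6720 / 295.50 = 22.74 mol
n(A) = 225.0 / 15.08 = 14.92 mol
n/ν → Z: 7.155, G: 5.685, A: 7.460; G is limiting.
n(E) = (4/4) × 22.74 = 22.74 mol
mass = 22.74 × 80.38 = 1828 g

1828 g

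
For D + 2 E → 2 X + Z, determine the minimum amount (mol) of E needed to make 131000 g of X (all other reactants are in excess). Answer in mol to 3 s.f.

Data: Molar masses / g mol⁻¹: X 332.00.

n(X) = 131000 / 332.00 = 394.6 mol
n(E) = (2/2) × 394.6 = 394.6 mol

395 mol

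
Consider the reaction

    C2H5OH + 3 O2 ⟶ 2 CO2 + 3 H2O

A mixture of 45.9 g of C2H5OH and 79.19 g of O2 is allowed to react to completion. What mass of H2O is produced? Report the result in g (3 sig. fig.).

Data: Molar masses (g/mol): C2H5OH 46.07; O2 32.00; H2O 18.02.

44.6 g

n(C2H5OH) = 45.90 / 46.07 = 0.9963 mol
n(O2) = 79.19 / 32.00 = 2.475 mol
n/ν for C2H5OH = 0.9963/1 = 0.9963
n/ν for O2 = 2.475/3 = 0.8250
Smallest n/ν is O2 → limiting reagent.
n(H2O) = (3/3) × 2.475 = 2.475 mol
mass = 2.475 × 18.02 = 44.60 g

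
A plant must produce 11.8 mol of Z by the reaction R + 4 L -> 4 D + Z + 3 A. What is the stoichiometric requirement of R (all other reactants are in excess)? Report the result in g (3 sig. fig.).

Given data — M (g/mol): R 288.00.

n(Z) = 11.80 mol
n(R) = (1/1) × 11.80 = 11.80 mol
mass = 11.80 × 288.00 = 3398 g

3400 g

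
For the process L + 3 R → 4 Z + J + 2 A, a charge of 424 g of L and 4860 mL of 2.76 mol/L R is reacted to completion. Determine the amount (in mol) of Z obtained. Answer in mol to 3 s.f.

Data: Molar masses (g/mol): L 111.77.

15.2 mol

n(L) = 424.0 / 111.77 = 3.794 mol
n(R) = 2.76 × 4860/1000 = 13.41 mol
n/ν for L = 3.794/1 = 3.794
n/ν for R = 13.41/3 = 4.470
Smallest n/ν is L → limiting reagent.
n(Z) = (4/1) × 3.794 = 15.18 mol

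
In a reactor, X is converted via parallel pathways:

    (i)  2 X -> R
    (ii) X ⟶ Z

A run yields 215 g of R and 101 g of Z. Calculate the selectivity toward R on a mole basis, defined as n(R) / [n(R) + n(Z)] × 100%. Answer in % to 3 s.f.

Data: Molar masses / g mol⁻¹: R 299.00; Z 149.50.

n(R) = 215 / 299.00 = 0.7191 mol
n(Z) = 101 / 149.50 = 0.6756 mol
selectivity = 0.7191/(0.7191+0.6756) × 100 = 51.56 %

51.6 %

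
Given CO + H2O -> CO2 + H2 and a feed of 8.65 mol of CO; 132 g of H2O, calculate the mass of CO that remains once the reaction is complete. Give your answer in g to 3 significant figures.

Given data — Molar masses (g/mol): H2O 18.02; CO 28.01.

n(CO) = 8.650 mol
n(H2O) = 132.0 / 18.02 = 7.325 mol
n/ν for CO = 8.650/1 = 8.650
n/ν for H2O = 7.325/1 = 7.325
Smallest n/ν is H2O → limiting reagent.
CO consumed = (1/1) × 7.325 = 7.325 mol
CO remaining = 8.650 − 7.325 = 1.325 mol
mass = 1.325 × 28.01 = 37.11 g

37.1 g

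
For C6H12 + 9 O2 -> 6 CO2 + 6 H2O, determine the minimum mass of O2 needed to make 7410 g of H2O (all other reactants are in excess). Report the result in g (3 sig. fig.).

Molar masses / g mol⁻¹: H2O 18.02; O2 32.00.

19700 g

n(H2O) = 7410 / 18.02 = 411.2 mol
n(O2) = (9/6) × 411.2 = 616.8 mol
mass = 616.8 × 32.00 = 19740 g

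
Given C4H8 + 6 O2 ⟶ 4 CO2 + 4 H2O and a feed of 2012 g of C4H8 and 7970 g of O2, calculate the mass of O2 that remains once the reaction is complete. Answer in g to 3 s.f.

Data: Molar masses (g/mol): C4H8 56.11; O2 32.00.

n(C4H8) = 2012 / 56.11 = 35.86 mol
n(O2) = 7970 / 32.00 = 249.1 mol
n/ν → C4H8: 35.86, O2: 41.52; C4H8 is limiting.
O2 consumed = (6/1) × 35.86 = 215.2 mol
O2 remaining = 249.1 − 215.2 = 33.90 mol
mass = 33.90 × 32.00 = 1085 g

1090 g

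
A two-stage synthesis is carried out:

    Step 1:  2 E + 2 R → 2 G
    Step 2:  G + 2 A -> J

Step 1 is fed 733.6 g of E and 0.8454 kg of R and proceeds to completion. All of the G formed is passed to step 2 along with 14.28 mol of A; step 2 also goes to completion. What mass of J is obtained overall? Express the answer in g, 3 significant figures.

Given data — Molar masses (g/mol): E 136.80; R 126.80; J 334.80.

Step 1:
n(E) = 733.6 / 136.80 = 5.363 mol
n(R) = 0.8454×1000 / 126.80 = 6.667 mol
n/ν for E = 5.363/2 = 2.682
n/ν for R = 6.667/2 = 3.334
Smallest n/ν is E → limiting reagent.
n(G) produced = (2/2) × 5.363 = 5.363 mol
Step 2:
n(G) available = 5.363 mol
n(A) = 14.28 mol
n/ν for G = 5.363/1 = 5.363
n/ν for A = 14.28/2 = 7.140
Smallest n/ν is G → limiting reagent.
n(J) = (1/1) × 5.363 = 5.363 mol
mass = 5.363 × 334.80 = 1796 g

1800 g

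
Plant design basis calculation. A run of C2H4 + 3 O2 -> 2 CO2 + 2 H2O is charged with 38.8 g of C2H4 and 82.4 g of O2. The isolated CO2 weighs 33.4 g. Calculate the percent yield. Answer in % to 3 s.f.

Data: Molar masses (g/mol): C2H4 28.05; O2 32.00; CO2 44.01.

n(C2H4) = 38.80 / 28.05 = 1.383 mol
n(O2) = 82.40 / 32.00 = 2.575 mol
n/ν for C2H4 = 1.383/1 = 1.383
n/ν for O2 = 2.575/3 = 0.8583
Smallest n/ν is O2 → limiting reagent.
theoretical n(CO2) = (2/3) × 2.575 = 1.717 mol → 75.57 g
% yield = 33.4 / 75.57 × 100 = 44.20 %

44.2 %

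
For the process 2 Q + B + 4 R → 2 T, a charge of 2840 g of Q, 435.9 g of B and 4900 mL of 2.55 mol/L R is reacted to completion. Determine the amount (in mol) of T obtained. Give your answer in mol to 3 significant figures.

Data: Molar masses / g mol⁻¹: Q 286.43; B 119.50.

n(Q) = 2840 / 286.43 = 9.915 mol
n(B) = 435.9 / 119.50 = 3.648 mol
n(R) = 2.55 × 4900/1000 = 12.50 mol
n/ν → Q: 4.958, B: 3.648, R: 3.125; R is limiting.
n(T) = (2/4) × 12.50 = 6.250 mol

6.25 mol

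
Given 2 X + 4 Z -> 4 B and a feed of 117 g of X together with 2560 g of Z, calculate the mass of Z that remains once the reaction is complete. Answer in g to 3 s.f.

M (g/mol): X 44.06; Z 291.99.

n(X) = 117.0 / 44.06 = 2.655 mol
n(Z) = 2560 / 291.99 = 8.767 mol
n/ν for X = 2.655/2 = 1.328
n/ν for Z = 8.767/4 = 2.192
Smallest n/ν is X → limiting reagent.
Z consumed = (4/2) × 2.655 = 5.310 mol
Z remaining = 8.767 − 5.310 = 3.457 mol
mass = 3.457 × 291.99 = 1009 g

1010 g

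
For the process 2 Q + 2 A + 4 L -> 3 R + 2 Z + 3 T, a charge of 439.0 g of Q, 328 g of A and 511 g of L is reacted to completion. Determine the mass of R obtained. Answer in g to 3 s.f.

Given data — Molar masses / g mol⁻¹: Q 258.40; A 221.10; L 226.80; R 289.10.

n(Q) = 439.0 / 258.40 = 1.699 mol
n(A) = 328.0 / 221.10 = 1.483 mol
n(L) = 511.0 / 226.80 = 2.253 mol
n/ν for Q = 1.699/2 = 0.8495
n/ν for A = 1.483/2 = 0.7415
n/ν for L = 2.253/4 = 0.5633
Smallest n/ν is L → limiting reagent.
n(R) = (3/4) × 2.253 = 1.690 mol
mass = 1.690 × 289.10 = 488.6 g

489 g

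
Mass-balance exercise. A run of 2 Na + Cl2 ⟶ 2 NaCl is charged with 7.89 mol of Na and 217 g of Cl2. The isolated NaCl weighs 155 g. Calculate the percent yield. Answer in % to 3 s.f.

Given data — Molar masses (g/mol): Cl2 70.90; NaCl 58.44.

n(Na) = 7.890 mol
n(Cl2) = 217.0 / 70.90 = 3.061 mol
n/ν for Na = 7.890/2 = 3.945
n/ν for Cl2 = 3.061/1 = 3.061
Smallest n/ν is Cl2 → limiting reagent.
theoretical n(NaCl) = (2/1) × 3.061 = 6.122 mol → 357.8 g
% yield = 155 / 357.8 × 100 = 43.32 %

43.3 %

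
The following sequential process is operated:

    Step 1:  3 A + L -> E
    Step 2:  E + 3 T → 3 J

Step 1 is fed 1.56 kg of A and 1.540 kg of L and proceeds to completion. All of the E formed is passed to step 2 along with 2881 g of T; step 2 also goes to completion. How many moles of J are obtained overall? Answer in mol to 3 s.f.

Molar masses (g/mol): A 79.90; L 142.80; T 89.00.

Step 1:
n(A) = 1.560×1000 / 79.90 = 19.52 mol
n(L) = 1.540×1000 / 142.80 = 10.78 mol
n/ν for A = 19.52/3 = 6.507
n/ν for L = 10.78/1 = 10.78
Smallest n/ν is A → limiting reagent.
n(E) produced = (1/3) × 19.52 = 6.507 mol
Step 2:
n(E) available = 6.507 mol
n(T) = 2881 / 89.00 = 32.37 mol
n/ν for E = 6.507/1 = 6.507
n/ν for T = 32.37/3 = 10.79
Smallest n/ν is E → limiting reagent.
n(J) = (3/1) × 6.507 = 19.52 mol

19.5 mol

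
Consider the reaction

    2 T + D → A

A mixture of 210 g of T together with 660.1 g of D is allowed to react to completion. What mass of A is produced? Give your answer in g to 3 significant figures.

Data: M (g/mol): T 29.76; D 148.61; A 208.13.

n(T) = 210.0 / 29.76 = 7.056 mol
n(D) = 660.1 / 148.61 = 4.442 mol
n/ν for T = 7.056/2 = 3.528
n/ν for D = 4.442/1 = 4.442
Smallest n/ν is T → limiting reagent.
n(A) = (1/2) × 7.056 = 3.528 mol
mass = 3.528 × 208.13 = 734.3 g

734 g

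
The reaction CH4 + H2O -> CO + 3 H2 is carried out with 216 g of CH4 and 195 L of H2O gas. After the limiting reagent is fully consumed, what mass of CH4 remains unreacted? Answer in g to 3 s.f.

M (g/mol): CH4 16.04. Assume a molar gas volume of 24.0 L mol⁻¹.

n(CH4) = 216.0 / 16.04 = 13.47 mol
n(H2O) = 195.0 / 24.0 = 8.125 mol
n/ν for CH4 = 13.47/1 = 13.47
n/ν for H2O = 8.125/1 = 8.125
Smallest n/ν is H2O → limiting reagent.
CH4 consumed = (1/1) × 8.125 = 8.125 mol
CH4 remaining = 13.47 − 8.125 = 5.345 mol
mass = 5.345 × 16.04 = 85.73 g

85.7 g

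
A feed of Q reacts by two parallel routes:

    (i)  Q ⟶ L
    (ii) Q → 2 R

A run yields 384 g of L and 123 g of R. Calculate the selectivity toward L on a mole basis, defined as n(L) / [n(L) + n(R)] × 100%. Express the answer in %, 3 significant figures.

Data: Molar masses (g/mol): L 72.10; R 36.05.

n(L) = 384 / 72.10 = 5.326 mol
n(R) = 123 / 36.05 = 3.412 mol
selectivity = 5.326/(5.326+3.412) × 100 = 60.95 %

61.0 %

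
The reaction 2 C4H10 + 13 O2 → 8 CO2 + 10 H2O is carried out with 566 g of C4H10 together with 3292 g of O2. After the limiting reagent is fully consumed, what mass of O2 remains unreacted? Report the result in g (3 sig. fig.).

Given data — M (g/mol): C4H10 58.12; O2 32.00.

1270 g

n(C4H10) = 566.0 / 58.12 = 9.738 mol
n(O2) = 3292 / 32.00 = 102.9 mol
n/ν → C4H10: 4.869, O2: 7.915; C4H10 is limiting.
O2 consumed = (13/2) × 9.738 = 63.30 mol
O2 remaining = 102.9 − 63.30 = 39.60 mol
mass = 39.60 × 32.00 = 1267 g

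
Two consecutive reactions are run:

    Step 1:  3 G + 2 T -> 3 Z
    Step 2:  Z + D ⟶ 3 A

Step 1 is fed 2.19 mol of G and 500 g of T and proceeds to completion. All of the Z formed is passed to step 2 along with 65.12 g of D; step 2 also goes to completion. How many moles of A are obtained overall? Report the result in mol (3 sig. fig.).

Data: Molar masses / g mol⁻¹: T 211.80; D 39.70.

Step 1:
n(G) = 2.190 mol
n(T) = 500.0 / 211.80 = 2.361 mol
n/ν for G = 2.190/3 = 0.7300
n/ν for T = 2.361/2 = 1.181
Smallest n/ν is G → limiting reagent.
n(Z) produced = (3/3) × 2.190 = 2.190 mol
Step 2:
n(Z) available = 2.190 mol
n(D) = 65.12 / 39.70 = 1.640 mol
n/ν for Z = 2.190/1 = 2.190
n/ν for D = 1.640/1 = 1.640
Smallest n/ν is D → limiting reagent.
n(A) = (3/1) × 1.640 = 4.920 mol

4.92 mol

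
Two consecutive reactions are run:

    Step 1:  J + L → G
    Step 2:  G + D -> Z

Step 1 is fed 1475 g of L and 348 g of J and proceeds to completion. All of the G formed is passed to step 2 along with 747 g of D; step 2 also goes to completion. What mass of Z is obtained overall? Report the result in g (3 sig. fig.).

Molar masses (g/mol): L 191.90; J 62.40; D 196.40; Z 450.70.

1710 g

Step 1:
n(L) = 1475 / 191.90 = 7.686 mol
n(J) = 348.0 / 62.40 = 5.577 mol
n/ν for L = 7.686/1 = 7.686
n/ν for J = 5.577/1 = 5.577
Smallest n/ν is J → limiting reagent.
n(G) produced = (1/1) × 5.577 = 5.577 mol
Step 2:
n(G) available = 5.577 mol
n(D) = 747.0 / 196.40 = 3.803 mol
n/ν for G = 5.577/1 = 5.577
n/ν for D = 3.803/1 = 3.803
Smallest n/ν is D → limiting reagent.
n(Z) = (1/1) × 3.803 = 3.803 mol
mass = 3.803 × 450.70 = 1714 g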